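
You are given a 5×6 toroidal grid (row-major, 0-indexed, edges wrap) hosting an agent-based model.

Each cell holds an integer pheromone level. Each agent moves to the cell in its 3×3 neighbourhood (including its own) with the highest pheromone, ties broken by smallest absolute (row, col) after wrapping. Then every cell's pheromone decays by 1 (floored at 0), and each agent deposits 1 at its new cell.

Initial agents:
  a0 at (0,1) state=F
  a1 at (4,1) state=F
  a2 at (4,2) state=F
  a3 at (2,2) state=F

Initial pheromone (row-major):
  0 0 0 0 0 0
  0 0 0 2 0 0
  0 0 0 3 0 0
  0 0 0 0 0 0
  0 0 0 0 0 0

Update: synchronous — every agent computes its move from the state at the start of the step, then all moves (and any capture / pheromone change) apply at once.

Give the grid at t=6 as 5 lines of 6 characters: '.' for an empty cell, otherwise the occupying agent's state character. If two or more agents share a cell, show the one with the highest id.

t=1: a0@(0,0) a1@(0,0) a2@(0,1) a3@(2,3) | pheromone: 2 1 0 0 0 0 / 0 0 0 1 0 0 / 0 0 0 3 0 0 / 0 0 0 0 0 0 / 0 0 0 0 0 0
t=2: a0@(0,0) a1@(0,0) a2@(0,0) a3@(2,3) | pheromone: 4 0 0 0 0 0 / 0 0 0 0 0 0 / 0 0 0 3 0 0 / 0 0 0 0 0 0 / 0 0 0 0 0 0
t=3: a0@(0,0) a1@(0,0) a2@(0,0) a3@(2,3) | pheromone: 6 0 0 0 0 0 / 0 0 0 0 0 0 / 0 0 0 3 0 0 / 0 0 0 0 0 0 / 0 0 0 0 0 0
t=4: a0@(0,0) a1@(0,0) a2@(0,0) a3@(2,3) | pheromone: 8 0 0 0 0 0 / 0 0 0 0 0 0 / 0 0 0 3 0 0 / 0 0 0 0 0 0 / 0 0 0 0 0 0
t=5: a0@(0,0) a1@(0,0) a2@(0,0) a3@(2,3) | pheromone: 10 0 0 0 0 0 / 0 0 0 0 0 0 / 0 0 0 3 0 0 / 0 0 0 0 0 0 / 0 0 0 0 0 0
t=6: a0@(0,0) a1@(0,0) a2@(0,0) a3@(2,3) | pheromone: 12 0 0 0 0 0 / 0 0 0 0 0 0 / 0 0 0 3 0 0 / 0 0 0 0 0 0 / 0 0 0 0 0 0

F.....
......
...F..
......
......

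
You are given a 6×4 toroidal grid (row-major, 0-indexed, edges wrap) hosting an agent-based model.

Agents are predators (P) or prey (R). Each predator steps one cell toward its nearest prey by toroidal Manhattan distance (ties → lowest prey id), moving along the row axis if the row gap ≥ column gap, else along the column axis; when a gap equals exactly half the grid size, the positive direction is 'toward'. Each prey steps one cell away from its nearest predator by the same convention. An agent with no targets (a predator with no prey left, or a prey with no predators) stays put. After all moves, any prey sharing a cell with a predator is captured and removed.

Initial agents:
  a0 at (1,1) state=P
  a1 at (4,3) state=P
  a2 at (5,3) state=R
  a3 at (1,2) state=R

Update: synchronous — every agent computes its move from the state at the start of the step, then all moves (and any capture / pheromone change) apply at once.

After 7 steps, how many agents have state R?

1

t=1: a0@(1,2):P a1@(5,3):P a2@(0,3):R a3@(1,3):R
t=2: a0@(1,3):P a1@(0,3):P a3@(1,0):R
t=3: a0@(1,0):P a1@(1,3):P a3@(1,1):R
t=4: a0@(1,1):P a1@(1,0):P a3@(1,2):R
t=5: a0@(1,2):P a1@(1,1):P a3@(1,3):R
t=6: a0@(1,3):P a1@(1,2):P a3@(1,0):R
t=7: a0@(1,0):P a1@(1,3):P a3@(1,1):R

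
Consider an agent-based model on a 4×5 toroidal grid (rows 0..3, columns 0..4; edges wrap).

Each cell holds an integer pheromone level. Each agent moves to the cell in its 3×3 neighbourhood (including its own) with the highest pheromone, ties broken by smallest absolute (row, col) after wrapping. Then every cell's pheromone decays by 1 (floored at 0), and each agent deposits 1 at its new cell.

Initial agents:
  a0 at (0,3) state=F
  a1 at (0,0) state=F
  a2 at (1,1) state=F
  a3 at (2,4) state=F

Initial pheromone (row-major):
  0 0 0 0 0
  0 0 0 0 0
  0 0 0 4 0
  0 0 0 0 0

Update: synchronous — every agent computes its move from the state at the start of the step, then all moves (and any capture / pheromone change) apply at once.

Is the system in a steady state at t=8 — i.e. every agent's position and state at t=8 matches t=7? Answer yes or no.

yes

t=1: a0@(0,2) a1@(0,0) a2@(0,0) a3@(2,3) | pheromone: 2 0 1 0 0 / 0 0 0 0 0 / 0 0 0 4 0 / 0 0 0 0 0
t=2: a0@(0,2) a1@(0,0) a2@(0,0) a3@(2,3) | pheromone: 3 0 1 0 0 / 0 0 0 0 0 / 0 0 0 4 0 / 0 0 0 0 0
t=3: a0@(0,2) a1@(0,0) a2@(0,0) a3@(2,3) | pheromone: 4 0 1 0 0 / 0 0 0 0 0 / 0 0 0 4 0 / 0 0 0 0 0
t=4: a0@(0,2) a1@(0,0) a2@(0,0) a3@(2,3) | pheromone: 5 0 1 0 0 / 0 0 0 0 0 / 0 0 0 4 0 / 0 0 0 0 0
t=5: a0@(0,2) a1@(0,0) a2@(0,0) a3@(2,3) | pheromone: 6 0 1 0 0 / 0 0 0 0 0 / 0 0 0 4 0 / 0 0 0 0 0
t=6: a0@(0,2) a1@(0,0) a2@(0,0) a3@(2,3) | pheromone: 7 0 1 0 0 / 0 0 0 0 0 / 0 0 0 4 0 / 0 0 0 0 0
t=7: a0@(0,2) a1@(0,0) a2@(0,0) a3@(2,3) | pheromone: 8 0 1 0 0 / 0 0 0 0 0 / 0 0 0 4 0 / 0 0 0 0 0
t=8: a0@(0,2) a1@(0,0) a2@(0,0) a3@(2,3) | pheromone: 9 0 1 0 0 / 0 0 0 0 0 / 0 0 0 4 0 / 0 0 0 0 0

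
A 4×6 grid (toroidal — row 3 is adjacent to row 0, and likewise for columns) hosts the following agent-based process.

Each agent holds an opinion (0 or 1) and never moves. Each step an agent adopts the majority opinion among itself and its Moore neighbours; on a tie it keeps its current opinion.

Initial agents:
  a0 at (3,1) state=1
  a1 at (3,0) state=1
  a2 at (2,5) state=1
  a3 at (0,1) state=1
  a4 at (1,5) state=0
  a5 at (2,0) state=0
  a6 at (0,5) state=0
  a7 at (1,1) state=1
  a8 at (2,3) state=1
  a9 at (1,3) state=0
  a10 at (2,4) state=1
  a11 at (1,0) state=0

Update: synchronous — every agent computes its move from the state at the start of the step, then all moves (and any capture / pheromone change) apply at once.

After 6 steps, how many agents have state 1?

12

t=1: a0@(3,1):1 a1@(3,0):1 a2@(2,5):1 a3@(0,1):1 a4@(1,5):0 a5@(2,0):1 a6@(0,5):0 a7@(1,1):1 a8@(2,3):1 a9@(1,3):1 a10@(2,4):1 a11@(1,0):0
t=2: a0@(3,1):1 a1@(3,0):1 a2@(2,5):1 a3@(0,1):1 a4@(1,5):0 a5@(2,0):1 a6@(0,5):0 a7@(1,1):1 a8@(2,3):1 a9@(1,3):1 a10@(2,4):1 a11@(1,0):1
t=3: a0@(3,1):1 a1@(3,0):1 a2@(2,5):1 a3@(0,1):1 a4@(1,5):1 a5@(2,0):1 a6@(0,5):0 a7@(1,1):1 a8@(2,3):1 a9@(1,3):1 a10@(2,4):1 a11@(1,0):1
t=4: a0@(3,1):1 a1@(3,0):1 a2@(2,5):1 a3@(0,1):1 a4@(1,5):1 a5@(2,0):1 a6@(0,5):1 a7@(1,1):1 a8@(2,3):1 a9@(1,3):1 a10@(2,4):1 a11@(1,0):1
t=5: (unchanged — steady state)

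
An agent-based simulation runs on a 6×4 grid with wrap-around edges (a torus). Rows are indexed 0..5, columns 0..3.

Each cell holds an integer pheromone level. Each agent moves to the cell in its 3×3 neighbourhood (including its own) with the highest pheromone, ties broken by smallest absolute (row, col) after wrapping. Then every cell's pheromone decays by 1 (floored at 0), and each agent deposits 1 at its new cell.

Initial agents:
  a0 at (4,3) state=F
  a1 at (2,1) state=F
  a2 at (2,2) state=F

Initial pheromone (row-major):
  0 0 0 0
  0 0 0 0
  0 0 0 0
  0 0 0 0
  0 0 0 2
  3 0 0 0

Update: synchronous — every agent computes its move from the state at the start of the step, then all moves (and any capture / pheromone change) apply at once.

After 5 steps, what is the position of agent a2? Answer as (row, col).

t=1: a0@(5,0) a1@(1,0) a2@(1,1) | pheromone: 0 0 0 0 / 1 1 0 0 / 0 0 0 0 / 0 0 0 0 / 0 0 0 1 / 3 0 0 0
t=2: a0@(5,0) a1@(1,0) a2@(1,0) | pheromone: 0 0 0 0 / 2 0 0 0 / 0 0 0 0 / 0 0 0 0 / 0 0 0 0 / 3 0 0 0
t=3: a0@(5,0) a1@(1,0) a2@(1,0) | pheromone: 0 0 0 0 / 3 0 0 0 / 0 0 0 0 / 0 0 0 0 / 0 0 0 0 / 3 0 0 0
t=4: a0@(5,0) a1@(1,0) a2@(1,0) | pheromone: 0 0 0 0 / 4 0 0 0 / 0 0 0 0 / 0 0 0 0 / 0 0 0 0 / 3 0 0 0
t=5: a0@(5,0) a1@(1,0) a2@(1,0) | pheromone: 0 0 0 0 / 5 0 0 0 / 0 0 0 0 / 0 0 0 0 / 0 0 0 0 / 3 0 0 0

(1, 0)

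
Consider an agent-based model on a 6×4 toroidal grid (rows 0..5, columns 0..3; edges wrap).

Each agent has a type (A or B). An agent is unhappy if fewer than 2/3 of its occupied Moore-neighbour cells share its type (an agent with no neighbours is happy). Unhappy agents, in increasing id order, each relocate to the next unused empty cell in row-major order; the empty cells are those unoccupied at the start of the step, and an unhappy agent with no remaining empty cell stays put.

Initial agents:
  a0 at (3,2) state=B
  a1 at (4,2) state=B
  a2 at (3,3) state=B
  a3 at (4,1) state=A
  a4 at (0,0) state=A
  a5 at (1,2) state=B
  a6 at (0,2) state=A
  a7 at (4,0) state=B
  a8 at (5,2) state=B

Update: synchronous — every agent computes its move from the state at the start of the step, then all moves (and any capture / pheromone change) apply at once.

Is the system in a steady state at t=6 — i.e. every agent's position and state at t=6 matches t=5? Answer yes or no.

no

t=1: a0@(3,2):B a1@(4,2):B a2@(3,3):B a3@(0,1):A a4@(0,0):A a5@(0,3):B a6@(1,0):A a7@(1,1):B a8@(1,3):B
t=2: a0@(3,2):B a1@(4,2):B a2@(3,3):B a3@(0,1):A a4@(0,2):A a5@(1,2):B a6@(2,0):A a7@(2,1):B a8@(2,2):B
t=3: a0@(3,2):B a1@(4,2):B a2@(3,3):B a3@(0,0):A a4@(0,3):A a5@(1,0):B a6@(1,1):A a7@(2,1):B a8@(2,2):B
t=4: a0@(3,2):B a1@(4,2):B a2@(3,3):B a3@(0,0):A a4@(0,1):A a5@(0,2):B a6@(1,2):A a7@(2,1):B a8@(2,2):B
t=5: a0@(3,2):B a1@(4,2):B a2@(3,3):B a3@(0,0):A a4@(0,1):A a5@(0,3):B a6@(1,0):A a7@(2,1):B a8@(2,2):B
t=6: a0@(3,2):B a1@(4,2):B a2@(3,3):B a3@(0,0):A a4@(0,1):A a5@(0,2):B a6@(1,1):A a7@(2,1):B a8@(2,2):B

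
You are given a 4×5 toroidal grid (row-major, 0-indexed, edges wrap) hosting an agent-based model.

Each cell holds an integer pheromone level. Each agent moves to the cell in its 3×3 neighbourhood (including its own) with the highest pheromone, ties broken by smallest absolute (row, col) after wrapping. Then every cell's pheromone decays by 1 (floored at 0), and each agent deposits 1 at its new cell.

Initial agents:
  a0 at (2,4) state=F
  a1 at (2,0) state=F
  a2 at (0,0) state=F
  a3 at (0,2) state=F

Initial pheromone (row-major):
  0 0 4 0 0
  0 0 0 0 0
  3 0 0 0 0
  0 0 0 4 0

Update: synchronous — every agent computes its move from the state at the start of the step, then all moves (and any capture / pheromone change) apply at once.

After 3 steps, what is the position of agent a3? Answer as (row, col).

(0, 2)

t=1: a0@(3,3) a1@(2,0) a2@(0,0) a3@(0,2) | pheromone: 1 0 4 0 0 / 0 0 0 0 0 / 3 0 0 0 0 / 0 0 0 4 0
t=2: a0@(0,2) a1@(2,0) a2@(0,0) a3@(0,2) | pheromone: 1 0 5 0 0 / 0 0 0 0 0 / 3 0 0 0 0 / 0 0 0 3 0
t=3: a0@(0,2) a1@(2,0) a2@(0,0) a3@(0,2) | pheromone: 1 0 6 0 0 / 0 0 0 0 0 / 3 0 0 0 0 / 0 0 0 2 0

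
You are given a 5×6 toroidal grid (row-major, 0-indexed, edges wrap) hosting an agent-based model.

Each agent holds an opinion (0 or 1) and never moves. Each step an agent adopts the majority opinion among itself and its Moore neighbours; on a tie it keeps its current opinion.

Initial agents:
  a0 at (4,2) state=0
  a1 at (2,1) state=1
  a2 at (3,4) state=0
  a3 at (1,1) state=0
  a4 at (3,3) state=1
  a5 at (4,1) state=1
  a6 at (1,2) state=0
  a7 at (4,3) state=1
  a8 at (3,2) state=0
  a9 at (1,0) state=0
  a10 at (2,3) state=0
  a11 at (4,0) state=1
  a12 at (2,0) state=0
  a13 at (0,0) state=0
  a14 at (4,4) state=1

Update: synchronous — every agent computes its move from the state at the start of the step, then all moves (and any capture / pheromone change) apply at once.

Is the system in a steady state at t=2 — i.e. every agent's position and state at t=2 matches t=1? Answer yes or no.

no

t=1: a0@(4,2):1 a1@(2,1):0 a2@(3,4):1 a3@(1,1):0 a4@(3,3):0 a5@(4,1):0 a6@(1,2):0 a7@(4,3):1 a8@(3,2):1 a9@(1,0):0 a10@(2,3):0 a11@(4,0):1 a12@(2,0):0 a13@(0,0):0 a14@(4,4):1
t=2: a0@(4,2):1 a1@(2,1):0 a2@(3,4):1 a3@(1,1):0 a4@(3,3):1 a5@(4,1):1 a6@(1,2):0 a7@(4,3):1 a8@(3,2):0 a9@(1,0):0 a10@(2,3):0 a11@(4,0):0 a12@(2,0):0 a13@(0,0):0 a14@(4,4):1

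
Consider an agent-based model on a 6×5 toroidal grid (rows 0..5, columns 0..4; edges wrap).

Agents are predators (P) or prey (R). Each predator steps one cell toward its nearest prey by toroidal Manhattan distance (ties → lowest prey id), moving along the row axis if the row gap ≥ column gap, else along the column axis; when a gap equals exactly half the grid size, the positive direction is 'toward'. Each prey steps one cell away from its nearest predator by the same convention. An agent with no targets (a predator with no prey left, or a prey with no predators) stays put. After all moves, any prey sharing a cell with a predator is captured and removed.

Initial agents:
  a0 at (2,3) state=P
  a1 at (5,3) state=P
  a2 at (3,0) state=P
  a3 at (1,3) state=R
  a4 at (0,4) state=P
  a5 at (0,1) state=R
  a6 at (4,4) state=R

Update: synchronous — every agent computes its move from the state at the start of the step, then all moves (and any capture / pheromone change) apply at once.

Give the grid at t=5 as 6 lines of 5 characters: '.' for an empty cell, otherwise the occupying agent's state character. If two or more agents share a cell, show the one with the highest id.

PP..P
.....
.....
.....
.....
P....

t=1: a0@(1,3):P a1@(0,3):P a2@(4,0):P a4@(1,4):P a5@(0,2):R a6@(3,4):R
t=2: a0@(0,3):P a1@(0,2):P a2@(3,0):P a4@(2,4):P a5@(0,1):R
t=3: a0@(0,2):P a1@(0,1):P a2@(4,0):P a4@(1,4):P a5@(0,0):R
t=4: a0@(0,1):P a1@(0,0):P a2@(5,0):P a4@(0,4):P
t=5: (unchanged — steady state)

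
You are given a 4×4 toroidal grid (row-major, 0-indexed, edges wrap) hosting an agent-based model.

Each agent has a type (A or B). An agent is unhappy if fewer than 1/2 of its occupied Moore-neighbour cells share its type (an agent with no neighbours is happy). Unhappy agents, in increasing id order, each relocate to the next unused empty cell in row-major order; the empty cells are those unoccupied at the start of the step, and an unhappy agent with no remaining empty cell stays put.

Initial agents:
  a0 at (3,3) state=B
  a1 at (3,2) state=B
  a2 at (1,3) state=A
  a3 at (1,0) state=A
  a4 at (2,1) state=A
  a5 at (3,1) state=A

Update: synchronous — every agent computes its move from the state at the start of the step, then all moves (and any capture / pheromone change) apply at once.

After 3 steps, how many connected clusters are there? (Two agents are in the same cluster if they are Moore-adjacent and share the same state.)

t=1: a0@(3,3):B a1@(0,0):B a2@(1,3):A a3@(1,0):A a4@(2,1):A a5@(3,1):A
t=2: a0@(3,3):B a1@(0,1):B a2@(1,3):A a3@(1,0):A a4@(2,1):A a5@(3,1):A
t=3: a0@(3,3):B a1@(0,0):B a2@(1,3):A a3@(1,0):A a4@(2,1):A a5@(3,1):A

2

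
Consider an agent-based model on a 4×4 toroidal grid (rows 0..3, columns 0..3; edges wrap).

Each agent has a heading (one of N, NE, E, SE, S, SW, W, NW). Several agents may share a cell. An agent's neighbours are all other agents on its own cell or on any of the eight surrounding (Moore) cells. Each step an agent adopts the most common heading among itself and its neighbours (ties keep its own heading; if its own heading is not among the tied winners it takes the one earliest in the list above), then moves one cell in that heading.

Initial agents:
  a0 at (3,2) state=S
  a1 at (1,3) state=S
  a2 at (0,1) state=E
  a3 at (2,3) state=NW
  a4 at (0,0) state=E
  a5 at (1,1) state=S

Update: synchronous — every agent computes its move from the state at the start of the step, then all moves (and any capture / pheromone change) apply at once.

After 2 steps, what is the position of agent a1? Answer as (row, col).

(3, 3)

t=1: a0@(0,2):S a1@(2,3):S a2@(0,2):E a3@(3,3):S a4@(0,1):E a5@(1,2):E
t=2: a0@(0,3):E a1@(3,3):S a2@(0,3):E a3@(0,3):S a4@(0,2):E a5@(1,3):E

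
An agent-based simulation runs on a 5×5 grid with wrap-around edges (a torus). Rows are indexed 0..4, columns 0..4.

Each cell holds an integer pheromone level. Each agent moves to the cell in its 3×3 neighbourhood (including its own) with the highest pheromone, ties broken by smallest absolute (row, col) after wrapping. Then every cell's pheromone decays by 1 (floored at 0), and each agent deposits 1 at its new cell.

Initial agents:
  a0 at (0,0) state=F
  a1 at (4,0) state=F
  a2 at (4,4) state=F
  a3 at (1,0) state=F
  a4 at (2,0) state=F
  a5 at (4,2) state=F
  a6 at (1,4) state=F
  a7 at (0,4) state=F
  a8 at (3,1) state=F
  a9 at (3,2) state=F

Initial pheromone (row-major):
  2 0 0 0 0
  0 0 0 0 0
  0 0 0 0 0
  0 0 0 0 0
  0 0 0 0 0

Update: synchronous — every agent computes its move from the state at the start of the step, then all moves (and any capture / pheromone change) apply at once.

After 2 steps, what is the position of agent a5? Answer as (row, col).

t=1: a0@(0,0) a1@(0,0) a2@(0,0) a3@(0,0) a4@(1,0) a5@(0,1) a6@(0,0) a7@(0,0) a8@(2,0) a9@(2,1) | pheromone: 7 1 0 0 0 / 1 0 0 0 0 / 1 1 0 0 0 / 0 0 0 0 0 / 0 0 0 0 0
t=2: a0@(0,0) a1@(0,0) a2@(0,0) a3@(0,0) a4@(0,0) a5@(0,0) a6@(0,0) a7@(0,0) a8@(1,0) a9@(1,0) | pheromone: 14 0 0 0 0 / 2 0 0 0 0 / 0 0 0 0 0 / 0 0 0 0 0 / 0 0 0 0 0

(0, 0)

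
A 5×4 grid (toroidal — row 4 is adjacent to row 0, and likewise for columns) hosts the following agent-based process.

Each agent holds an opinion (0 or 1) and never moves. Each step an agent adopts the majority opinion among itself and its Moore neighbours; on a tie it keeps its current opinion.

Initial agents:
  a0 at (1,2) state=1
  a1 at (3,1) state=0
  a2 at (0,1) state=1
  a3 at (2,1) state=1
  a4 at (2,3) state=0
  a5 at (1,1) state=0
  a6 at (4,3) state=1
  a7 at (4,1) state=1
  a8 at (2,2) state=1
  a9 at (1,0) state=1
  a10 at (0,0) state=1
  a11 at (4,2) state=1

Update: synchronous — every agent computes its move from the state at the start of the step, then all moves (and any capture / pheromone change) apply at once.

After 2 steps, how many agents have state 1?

t=1: a0@(1,2):1 a1@(3,1):1 a2@(0,1):1 a3@(2,1):1 a4@(2,3):1 a5@(1,1):1 a6@(4,3):1 a7@(4,1):1 a8@(2,2):1 a9@(1,0):1 a10@(0,0):1 a11@(4,2):1
t=2: (unchanged — steady state)

12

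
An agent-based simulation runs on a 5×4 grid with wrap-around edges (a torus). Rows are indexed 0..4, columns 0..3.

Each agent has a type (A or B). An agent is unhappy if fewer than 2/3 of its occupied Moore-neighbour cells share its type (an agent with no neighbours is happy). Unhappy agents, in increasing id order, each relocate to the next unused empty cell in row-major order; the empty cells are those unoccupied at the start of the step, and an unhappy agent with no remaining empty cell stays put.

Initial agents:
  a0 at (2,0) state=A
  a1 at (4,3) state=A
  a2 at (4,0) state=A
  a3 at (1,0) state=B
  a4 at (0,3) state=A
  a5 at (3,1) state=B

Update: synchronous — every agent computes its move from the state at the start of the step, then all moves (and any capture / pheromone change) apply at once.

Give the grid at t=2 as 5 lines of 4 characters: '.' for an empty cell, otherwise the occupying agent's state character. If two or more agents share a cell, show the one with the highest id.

t=1: a0@(0,0):A a1@(4,3):A a2@(4,0):A a3@(0,1):B a4@(0,3):A a5@(0,2):B
t=2: a0@(0,0):A a1@(4,3):A a2@(4,0):A a3@(1,0):B a4@(0,3):A a5@(1,1):B

A..A
BB..
....
....
A..A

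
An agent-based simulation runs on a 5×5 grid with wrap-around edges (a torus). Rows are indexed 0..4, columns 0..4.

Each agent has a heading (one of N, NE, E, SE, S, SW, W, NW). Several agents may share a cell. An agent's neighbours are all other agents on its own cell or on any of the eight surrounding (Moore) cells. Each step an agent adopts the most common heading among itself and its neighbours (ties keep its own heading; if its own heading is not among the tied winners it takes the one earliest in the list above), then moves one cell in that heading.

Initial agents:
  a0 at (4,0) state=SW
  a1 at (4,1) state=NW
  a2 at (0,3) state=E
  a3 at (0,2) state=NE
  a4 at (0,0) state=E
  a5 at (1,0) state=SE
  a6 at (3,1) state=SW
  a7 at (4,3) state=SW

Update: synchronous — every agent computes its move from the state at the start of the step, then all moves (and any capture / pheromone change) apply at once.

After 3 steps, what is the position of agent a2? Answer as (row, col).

t=1: a0@(0,4):SW a1@(0,0):SW a2@(0,4):E a3@(4,3):NE a4@(0,1):E a5@(2,1):SE a6@(4,0):SW a7@(0,2):SW
t=2: a0@(1,3):SW a1@(1,4):SW a2@(1,3):SW a3@(0,2):SW a4@(1,0):SW a5@(3,2):SE a6@(0,4):SW a7@(1,1):SW
t=3: a0@(2,2):SW a1@(2,3):SW a2@(2,2):SW a3@(1,1):SW a4@(2,4):SW a5@(4,3):SE a6@(1,3):SW a7@(2,0):SW

(2, 2)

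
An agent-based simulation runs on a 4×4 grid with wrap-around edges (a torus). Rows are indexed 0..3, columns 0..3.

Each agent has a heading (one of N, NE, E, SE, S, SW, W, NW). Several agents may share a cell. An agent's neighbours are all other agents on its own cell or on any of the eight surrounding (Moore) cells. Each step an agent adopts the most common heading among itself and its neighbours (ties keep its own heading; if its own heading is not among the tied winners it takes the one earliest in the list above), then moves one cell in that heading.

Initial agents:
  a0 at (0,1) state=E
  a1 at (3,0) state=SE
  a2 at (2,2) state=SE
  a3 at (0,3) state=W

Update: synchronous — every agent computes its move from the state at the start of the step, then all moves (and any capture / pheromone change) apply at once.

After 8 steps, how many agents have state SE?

4

t=1: a0@(0,2):E a1@(0,1):SE a2@(3,3):SE a3@(0,2):W
t=2: a0@(1,3):SE a1@(1,2):SE a2@(0,0):SE a3@(1,3):SE
t=3: a0@(2,0):SE a1@(2,3):SE a2@(1,1):SE a3@(2,0):SE
t=4: a0@(3,1):SE a1@(3,0):SE a2@(2,2):SE a3@(3,1):SE
t=5: a0@(0,2):SE a1@(0,1):SE a2@(3,3):SE a3@(0,2):SE
t=6: a0@(1,3):SE a1@(1,2):SE a2@(0,0):SE a3@(1,3):SE
t=7: a0@(2,0):SE a1@(2,3):SE a2@(1,1):SE a3@(2,0):SE
t=8: a0@(3,1):SE a1@(3,0):SE a2@(2,2):SE a3@(3,1):SE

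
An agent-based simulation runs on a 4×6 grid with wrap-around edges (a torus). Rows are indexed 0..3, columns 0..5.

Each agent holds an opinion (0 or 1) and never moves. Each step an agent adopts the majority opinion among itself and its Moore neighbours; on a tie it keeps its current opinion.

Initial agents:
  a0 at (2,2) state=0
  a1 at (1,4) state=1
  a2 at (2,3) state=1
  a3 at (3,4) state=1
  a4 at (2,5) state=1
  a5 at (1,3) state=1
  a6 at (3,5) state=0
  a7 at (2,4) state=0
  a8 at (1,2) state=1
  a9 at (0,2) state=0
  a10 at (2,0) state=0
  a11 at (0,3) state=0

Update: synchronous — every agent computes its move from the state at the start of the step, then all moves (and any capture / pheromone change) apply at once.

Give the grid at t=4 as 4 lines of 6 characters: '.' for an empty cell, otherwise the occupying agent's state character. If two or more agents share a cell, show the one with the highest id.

..11..
..111.
1.1111
....11

t=1: a0@(2,2):1 a1@(1,4):1 a2@(2,3):1 a3@(3,4):1 a4@(2,5):1 a5@(1,3):1 a6@(3,5):0 a7@(2,4):1 a8@(1,2):1 a9@(0,2):0 a10@(2,0):0 a11@(0,3):1
t=2: a0@(2,2):1 a1@(1,4):1 a2@(2,3):1 a3@(3,4):1 a4@(2,5):1 a5@(1,3):1 a6@(3,5):1 a7@(2,4):1 a8@(1,2):1 a9@(0,2):1 a10@(2,0):0 a11@(0,3):1
t=3: a0@(2,2):1 a1@(1,4):1 a2@(2,3):1 a3@(3,4):1 a4@(2,5):1 a5@(1,3):1 a6@(3,5):1 a7@(2,4):1 a8@(1,2):1 a9@(0,2):1 a10@(2,0):1 a11@(0,3):1
t=4: (unchanged — steady state)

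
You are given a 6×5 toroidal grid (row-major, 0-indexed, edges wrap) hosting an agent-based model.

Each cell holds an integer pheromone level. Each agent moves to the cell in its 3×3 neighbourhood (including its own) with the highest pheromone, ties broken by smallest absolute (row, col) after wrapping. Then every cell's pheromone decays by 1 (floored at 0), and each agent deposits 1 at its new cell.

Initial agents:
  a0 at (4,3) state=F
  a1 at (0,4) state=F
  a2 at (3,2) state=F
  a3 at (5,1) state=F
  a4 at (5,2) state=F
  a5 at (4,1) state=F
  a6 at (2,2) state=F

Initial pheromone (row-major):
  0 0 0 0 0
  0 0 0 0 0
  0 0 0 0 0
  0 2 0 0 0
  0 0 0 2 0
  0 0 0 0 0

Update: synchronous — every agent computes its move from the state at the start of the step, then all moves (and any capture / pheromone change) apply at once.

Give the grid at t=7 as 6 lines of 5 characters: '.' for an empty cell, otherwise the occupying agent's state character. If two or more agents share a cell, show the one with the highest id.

t=1: a0@(4,3) a1@(0,0) a2@(3,1) a3@(0,0) a4@(4,3) a5@(3,1) a6@(3,1) | pheromone: 2 0 0 0 0 / 0 0 0 0 0 / 0 0 0 0 0 / 0 4 0 0 0 / 0 0 0 3 0 / 0 0 0 0 0
t=2: a0@(4,3) a1@(0,0) a2@(3,1) a3@(0,0) a4@(4,3) a5@(3,1) a6@(3,1) | pheromone: 3 0 0 0 0 / 0 0 0 0 0 / 0 0 0 0 0 / 0 6 0 0 0 / 0 0 0 4 0 / 0 0 0 0 0
t=3: a0@(4,3) a1@(0,0) a2@(3,1) a3@(0,0) a4@(4,3) a5@(3,1) a6@(3,1) | pheromone: 4 0 0 0 0 / 0 0 0 0 0 / 0 0 0 0 0 / 0 8 0 0 0 / 0 0 0 5 0 / 0 0 0 0 0
t=4: a0@(4,3) a1@(0,0) a2@(3,1) a3@(0,0) a4@(4,3) a5@(3,1) a6@(3,1) | pheromone: 5 0 0 0 0 / 0 0 0 0 0 / 0 0 0 0 0 / 0 10 0 0 0 / 0 0 0 6 0 / 0 0 0 0 0
t=5: a0@(4,3) a1@(0,0) a2@(3,1) a3@(0,0) a4@(4,3) a5@(3,1) a6@(3,1) | pheromone: 6 0 0 0 0 / 0 0 0 0 0 / 0 0 0 0 0 / 0 12 0 0 0 / 0 0 0 7 0 / 0 0 0 0 0
t=6: a0@(4,3) a1@(0,0) a2@(3,1) a3@(0,0) a4@(4,3) a5@(3,1) a6@(3,1) | pheromone: 7 0 0 0 0 / 0 0 0 0 0 / 0 0 0 0 0 / 0 14 0 0 0 / 0 0 0 8 0 / 0 0 0 0 0
t=7: a0@(4,3) a1@(0,0) a2@(3,1) a3@(0,0) a4@(4,3) a5@(3,1) a6@(3,1) | pheromone: 8 0 0 0 0 / 0 0 0 0 0 / 0 0 0 0 0 / 0 16 0 0 0 / 0 0 0 9 0 / 0 0 0 0 0

F....
.....
.....
.F...
...F.
.....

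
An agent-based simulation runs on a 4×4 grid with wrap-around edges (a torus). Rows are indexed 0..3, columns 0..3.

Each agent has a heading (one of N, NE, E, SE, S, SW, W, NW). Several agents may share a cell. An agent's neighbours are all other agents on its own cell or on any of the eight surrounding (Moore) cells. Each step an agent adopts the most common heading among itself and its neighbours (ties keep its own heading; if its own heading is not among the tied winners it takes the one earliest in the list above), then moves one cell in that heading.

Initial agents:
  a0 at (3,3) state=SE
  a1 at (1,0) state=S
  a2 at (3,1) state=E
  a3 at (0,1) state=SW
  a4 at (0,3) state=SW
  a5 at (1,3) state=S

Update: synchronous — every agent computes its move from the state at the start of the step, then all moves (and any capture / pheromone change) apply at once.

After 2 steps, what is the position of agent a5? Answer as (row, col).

t=1: a0@(0,0):SE a1@(2,0):S a2@(3,2):E a3@(1,0):SW a4@(1,3):S a5@(2,3):S
t=2: a0@(1,1):SE a1@(3,0):S a2@(3,3):E a3@(2,0):S a4@(2,3):S a5@(3,3):S

(3, 3)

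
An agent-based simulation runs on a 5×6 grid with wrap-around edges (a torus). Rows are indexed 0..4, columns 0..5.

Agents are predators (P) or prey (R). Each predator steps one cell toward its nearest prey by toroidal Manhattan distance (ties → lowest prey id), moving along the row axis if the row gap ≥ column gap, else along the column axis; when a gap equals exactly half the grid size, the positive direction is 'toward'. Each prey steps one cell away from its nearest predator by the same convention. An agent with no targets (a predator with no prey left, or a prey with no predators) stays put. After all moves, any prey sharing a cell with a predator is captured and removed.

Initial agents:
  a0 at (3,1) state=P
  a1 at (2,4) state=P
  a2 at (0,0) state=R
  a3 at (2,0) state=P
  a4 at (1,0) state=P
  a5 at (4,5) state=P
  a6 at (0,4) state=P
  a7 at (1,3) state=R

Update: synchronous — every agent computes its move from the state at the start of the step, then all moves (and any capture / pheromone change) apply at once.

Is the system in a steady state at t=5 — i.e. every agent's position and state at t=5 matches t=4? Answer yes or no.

no

t=1: a0@(4,1):P a1@(1,4):P a2@(4,0):R a3@(1,0):P a4@(0,0):P a5@(0,5):P a6@(0,5):P a7@(0,3):R
t=2: a0@(4,0):P a1@(0,4):P a3@(0,0):P a4@(4,0):P a5@(4,5):P a6@(4,5):P a7@(4,3):R
t=3: a0@(4,1):P a1@(4,4):P a3@(0,1):P a4@(4,1):P a5@(4,4):P a6@(4,4):P a7@(3,3):R
t=4: a0@(4,2):P a1@(3,4):P a3@(4,1):P a4@(4,2):P a5@(3,4):P a6@(3,4):P a7@(2,3):R
t=5: a0@(3,2):P a1@(2,4):P a3@(3,1):P a4@(3,2):P a5@(2,4):P a6@(2,4):P a7@(1,3):R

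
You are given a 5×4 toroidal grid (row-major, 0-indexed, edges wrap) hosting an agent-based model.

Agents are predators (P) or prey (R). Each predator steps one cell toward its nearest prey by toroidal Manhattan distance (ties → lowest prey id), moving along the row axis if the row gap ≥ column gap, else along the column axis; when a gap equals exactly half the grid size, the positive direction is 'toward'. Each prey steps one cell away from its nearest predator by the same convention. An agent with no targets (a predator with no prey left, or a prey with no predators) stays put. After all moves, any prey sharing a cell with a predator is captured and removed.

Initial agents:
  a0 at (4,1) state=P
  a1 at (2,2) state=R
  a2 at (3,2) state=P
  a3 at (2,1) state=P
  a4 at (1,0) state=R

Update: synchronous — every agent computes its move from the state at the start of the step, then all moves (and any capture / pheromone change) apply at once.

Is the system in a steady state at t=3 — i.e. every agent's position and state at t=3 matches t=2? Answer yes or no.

t=1: a0@(3,1):P a1@(1,2):R a2@(2,2):P a3@(2,2):P a4@(0,0):R
t=2: a0@(2,1):P a1@(0,2):R a2@(1,2):P a3@(1,2):P a4@(1,0):R
t=3: a0@(1,1):P a1@(4,2):R a2@(0,2):P a3@(0,2):P a4@(0,0):R

no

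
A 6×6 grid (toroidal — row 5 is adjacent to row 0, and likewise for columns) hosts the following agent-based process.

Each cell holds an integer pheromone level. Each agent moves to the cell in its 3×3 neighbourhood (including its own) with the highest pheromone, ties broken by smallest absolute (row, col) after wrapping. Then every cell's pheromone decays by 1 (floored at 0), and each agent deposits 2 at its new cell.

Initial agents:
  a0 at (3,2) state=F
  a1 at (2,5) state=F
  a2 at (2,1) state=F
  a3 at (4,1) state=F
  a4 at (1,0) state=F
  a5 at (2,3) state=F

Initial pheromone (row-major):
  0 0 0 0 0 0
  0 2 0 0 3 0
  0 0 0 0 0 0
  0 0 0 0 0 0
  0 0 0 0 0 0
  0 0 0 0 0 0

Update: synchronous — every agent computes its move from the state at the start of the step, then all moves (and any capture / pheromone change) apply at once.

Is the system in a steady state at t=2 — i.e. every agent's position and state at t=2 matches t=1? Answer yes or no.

no

t=1: a0@(2,1) a1@(1,4) a2@(1,1) a3@(3,0) a4@(1,1) a5@(1,4) | pheromone: 0 0 0 0 0 0 / 0 5 0 0 6 0 / 0 2 0 0 0 0 / 2 0 0 0 0 0 / 0 0 0 0 0 0 / 0 0 0 0 0 0
t=2: a0@(1,1) a1@(1,4) a2@(1,1) a3@(2,1) a4@(1,1) a5@(1,4) | pheromone: 0 0 0 0 0 0 / 0 10 0 0 9 0 / 0 3 0 0 0 0 / 1 0 0 0 0 0 / 0 0 0 0 0 0 / 0 0 0 0 0 0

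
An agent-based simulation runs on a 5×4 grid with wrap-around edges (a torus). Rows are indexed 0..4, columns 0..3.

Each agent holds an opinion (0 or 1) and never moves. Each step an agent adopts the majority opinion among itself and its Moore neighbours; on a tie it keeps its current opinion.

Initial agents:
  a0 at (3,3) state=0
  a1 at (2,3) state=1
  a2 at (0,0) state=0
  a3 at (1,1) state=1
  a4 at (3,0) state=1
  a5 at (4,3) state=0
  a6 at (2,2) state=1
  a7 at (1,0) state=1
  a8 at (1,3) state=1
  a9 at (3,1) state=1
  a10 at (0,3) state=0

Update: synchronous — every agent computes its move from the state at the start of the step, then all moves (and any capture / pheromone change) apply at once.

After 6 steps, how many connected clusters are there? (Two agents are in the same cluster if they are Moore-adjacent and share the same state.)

t=1: a0@(3,3):1 a1@(2,3):1 a2@(0,0):0 a3@(1,1):1 a4@(3,0):1 a5@(4,3):0 a6@(2,2):1 a7@(1,0):1 a8@(1,3):1 a9@(3,1):1 a10@(0,3):0
t=2: (unchanged — steady state)

2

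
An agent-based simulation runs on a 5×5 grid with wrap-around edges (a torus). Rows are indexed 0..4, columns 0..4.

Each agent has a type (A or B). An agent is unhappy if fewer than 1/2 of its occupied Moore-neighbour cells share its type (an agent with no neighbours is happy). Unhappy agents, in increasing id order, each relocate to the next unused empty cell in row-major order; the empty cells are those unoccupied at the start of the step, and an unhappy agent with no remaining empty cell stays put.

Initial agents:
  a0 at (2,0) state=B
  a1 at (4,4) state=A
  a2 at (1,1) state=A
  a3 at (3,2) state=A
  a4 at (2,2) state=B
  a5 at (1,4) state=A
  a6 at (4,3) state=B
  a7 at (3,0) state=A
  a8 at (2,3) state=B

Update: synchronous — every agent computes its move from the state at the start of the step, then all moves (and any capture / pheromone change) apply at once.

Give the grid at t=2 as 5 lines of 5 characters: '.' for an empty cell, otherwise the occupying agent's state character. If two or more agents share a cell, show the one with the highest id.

.....
.B.AA
BABB.
A....
....A

t=1: a0@(0,0):B a1@(4,4):A a2@(0,1):A a3@(0,2):A a4@(0,3):B a5@(0,4):A a6@(1,0):B a7@(3,0):A a8@(1,2):B
t=2: a0@(1,1):B a1@(4,4):A a2@(1,3):A a3@(1,4):A a4@(2,0):B a5@(2,1):A a6@(2,2):B a7@(3,0):A a8@(2,3):B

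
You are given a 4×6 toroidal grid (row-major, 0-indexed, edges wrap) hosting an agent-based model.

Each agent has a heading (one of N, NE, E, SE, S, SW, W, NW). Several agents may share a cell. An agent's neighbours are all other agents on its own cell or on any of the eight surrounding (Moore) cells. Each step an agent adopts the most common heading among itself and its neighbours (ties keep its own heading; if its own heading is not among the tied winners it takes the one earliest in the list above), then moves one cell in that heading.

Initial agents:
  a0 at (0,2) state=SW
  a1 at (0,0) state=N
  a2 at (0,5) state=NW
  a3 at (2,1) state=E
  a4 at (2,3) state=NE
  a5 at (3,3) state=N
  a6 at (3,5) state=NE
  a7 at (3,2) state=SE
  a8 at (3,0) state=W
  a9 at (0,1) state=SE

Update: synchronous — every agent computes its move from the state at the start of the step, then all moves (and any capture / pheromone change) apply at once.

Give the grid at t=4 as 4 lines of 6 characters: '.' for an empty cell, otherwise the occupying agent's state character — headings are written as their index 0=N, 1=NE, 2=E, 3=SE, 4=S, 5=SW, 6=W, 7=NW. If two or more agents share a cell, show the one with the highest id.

t=1: a0@(1,3):SE a1@(3,0):N a2@(3,4):NW a3@(2,2):E a4@(1,4):NE a5@(2,3):N a6@(2,0):NE a7@(0,3):SE a8@(3,5):W a9@(1,2):SE
t=2: a0@(2,4):SE a1@(2,0):N a2@(2,3):NW a3@(3,3):SE a4@(2,5):SE a5@(3,4):SE a6@(1,1):NE a7@(1,4):SE a8@(3,4):W a9@(2,3):SE
t=3: a0@(3,5):SE a1@(1,0):N a2@(3,4):SE a3@(0,4):SE a4@(3,0):SE a5@(0,5):SE a6@(0,2):NE a7@(2,5):SE a8@(0,5):SE a9@(3,4):SE
t=4: a0@(0,0):SE a1@(2,1):SE a2@(0,5):SE a3@(1,5):SE a4@(0,1):SE a5@(1,0):SE a6@(3,3):NE a7@(3,0):SE a8@(1,0):SE a9@(0,5):SE

33...3
3....3
.3....
3..1..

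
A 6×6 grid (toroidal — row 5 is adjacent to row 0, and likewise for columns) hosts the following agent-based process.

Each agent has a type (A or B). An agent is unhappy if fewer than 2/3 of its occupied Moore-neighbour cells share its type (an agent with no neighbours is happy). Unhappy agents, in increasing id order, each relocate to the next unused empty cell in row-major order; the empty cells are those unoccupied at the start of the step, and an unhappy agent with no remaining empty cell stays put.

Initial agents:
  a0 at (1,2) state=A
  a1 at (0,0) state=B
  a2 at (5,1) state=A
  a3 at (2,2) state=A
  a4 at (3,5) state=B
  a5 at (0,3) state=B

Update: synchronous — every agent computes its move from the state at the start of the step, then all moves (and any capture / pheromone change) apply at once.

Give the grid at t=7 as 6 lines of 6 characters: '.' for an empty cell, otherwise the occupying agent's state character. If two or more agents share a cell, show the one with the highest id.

t=1: a0@(0,1):A a1@(0,2):B a2@(0,4):A a3@(2,2):A a4@(3,5):B a5@(0,5):B
t=2: a0@(0,0):A a1@(0,3):B a2@(1,0):A a3@(2,2):A a4@(3,5):B a5@(1,1):B
t=3: a0@(0,1):A a1@(0,3):B a2@(0,2):A a3@(0,4):A a4@(3,5):B a5@(0,5):B
t=4: a0@(0,1):A a1@(0,0):B a2@(1,0):A a3@(1,1):A a4@(3,5):B a5@(1,2):B
t=5: a0@(0,2):A a1@(0,3):B a2@(1,0):A a3@(0,4):A a4@(3,5):B a5@(0,5):B
t=6: a0@(0,0):A a1@(0,1):B a2@(1,1):A a3@(1,2):A a4@(3,5):B a5@(1,3):B
t=7: a0@(0,2):A a1@(0,3):B a2@(1,1):A a3@(0,4):A a4@(3,5):B a5@(0,5):B

..ABAB
.A....
......
.....B
......
......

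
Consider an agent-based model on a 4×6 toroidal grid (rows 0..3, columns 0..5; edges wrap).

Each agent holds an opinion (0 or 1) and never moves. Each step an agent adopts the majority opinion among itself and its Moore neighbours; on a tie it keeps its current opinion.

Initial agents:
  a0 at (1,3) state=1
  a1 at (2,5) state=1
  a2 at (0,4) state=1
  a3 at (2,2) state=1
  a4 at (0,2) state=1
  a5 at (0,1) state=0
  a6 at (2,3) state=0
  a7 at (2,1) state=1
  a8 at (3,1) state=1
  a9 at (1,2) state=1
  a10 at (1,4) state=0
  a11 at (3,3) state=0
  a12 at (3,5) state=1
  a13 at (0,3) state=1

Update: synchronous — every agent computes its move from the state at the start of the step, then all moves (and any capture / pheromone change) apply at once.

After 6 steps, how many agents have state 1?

14

t=1: a0@(1,3):1 a1@(2,5):1 a2@(0,4):1 a3@(2,2):1 a4@(0,2):1 a5@(0,1):1 a6@(2,3):0 a7@(2,1):1 a8@(3,1):1 a9@(1,2):1 a10@(1,4):1 a11@(3,3):1 a12@(3,5):1 a13@(0,3):1
t=2: a0@(1,3):1 a1@(2,5):1 a2@(0,4):1 a3@(2,2):1 a4@(0,2):1 a5@(0,1):1 a6@(2,3):1 a7@(2,1):1 a8@(3,1):1 a9@(1,2):1 a10@(1,4):1 a11@(3,3):1 a12@(3,5):1 a13@(0,3):1
t=3: (unchanged — steady state)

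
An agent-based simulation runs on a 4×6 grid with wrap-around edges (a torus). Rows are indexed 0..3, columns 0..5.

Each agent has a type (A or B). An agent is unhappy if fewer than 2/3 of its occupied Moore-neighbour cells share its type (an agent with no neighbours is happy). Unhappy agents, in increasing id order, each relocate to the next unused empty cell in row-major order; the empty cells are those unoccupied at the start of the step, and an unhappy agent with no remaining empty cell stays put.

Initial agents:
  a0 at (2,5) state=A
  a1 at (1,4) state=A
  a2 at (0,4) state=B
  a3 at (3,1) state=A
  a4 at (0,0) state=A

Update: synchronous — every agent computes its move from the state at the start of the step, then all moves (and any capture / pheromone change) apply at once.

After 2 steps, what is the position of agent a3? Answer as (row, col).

(3, 1)

t=1: a0@(2,5):A a1@(0,1):A a2@(0,2):B a3@(3,1):A a4@(0,0):A
t=2: a0@(2,5):A a1@(0,1):A a2@(0,3):B a3@(3,1):A a4@(0,0):A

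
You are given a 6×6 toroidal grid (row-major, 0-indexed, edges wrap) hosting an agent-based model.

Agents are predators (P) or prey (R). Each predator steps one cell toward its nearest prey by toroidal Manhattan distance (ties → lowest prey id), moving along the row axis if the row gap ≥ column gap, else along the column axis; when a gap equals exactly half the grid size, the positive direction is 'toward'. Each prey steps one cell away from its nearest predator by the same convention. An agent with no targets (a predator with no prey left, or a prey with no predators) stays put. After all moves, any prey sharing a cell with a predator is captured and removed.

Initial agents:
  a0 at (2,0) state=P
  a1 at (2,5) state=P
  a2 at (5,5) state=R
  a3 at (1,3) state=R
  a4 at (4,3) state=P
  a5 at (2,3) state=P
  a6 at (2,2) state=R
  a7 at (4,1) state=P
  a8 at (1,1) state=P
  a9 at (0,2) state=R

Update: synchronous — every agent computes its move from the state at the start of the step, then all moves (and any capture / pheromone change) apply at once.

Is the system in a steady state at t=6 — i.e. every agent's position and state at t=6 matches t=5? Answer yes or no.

t=1: a0@(2,1):P a1@(3,5):P a2@(4,5):R a3@(0,3):R a4@(4,4):P a5@(1,3):P a7@(4,0):P a8@(1,2):P a9@(5,2):R
t=2: a0@(3,1):P a1@(4,5):P a2@(5,5):R a3@(5,3):R a4@(4,5):P a5@(0,3):P a7@(4,5):P a8@(0,2):P a9@(4,2):R
t=3: a0@(4,1):P a1@(5,5):P a2@(0,5):R a3@(4,3):R a4@(5,5):P a5@(5,3):P a7@(5,5):P a8@(5,2):P
t=4: a0@(4,2):P a1@(0,5):P a2@(1,5):R a3@(3,3):R a4@(0,5):P a5@(4,3):P a7@(0,5):P a8@(4,2):P
t=5: a0@(3,2):P a1@(1,5):P a2@(2,5):R a3@(2,3):R a4@(1,5):P a5@(3,3):P a7@(1,5):P a8@(3,2):P
t=6: a0@(2,2):P a1@(2,5):P a2@(3,5):R a3@(1,3):R a4@(2,5):P a5@(2,3):P a7@(2,5):P a8@(2,2):P

no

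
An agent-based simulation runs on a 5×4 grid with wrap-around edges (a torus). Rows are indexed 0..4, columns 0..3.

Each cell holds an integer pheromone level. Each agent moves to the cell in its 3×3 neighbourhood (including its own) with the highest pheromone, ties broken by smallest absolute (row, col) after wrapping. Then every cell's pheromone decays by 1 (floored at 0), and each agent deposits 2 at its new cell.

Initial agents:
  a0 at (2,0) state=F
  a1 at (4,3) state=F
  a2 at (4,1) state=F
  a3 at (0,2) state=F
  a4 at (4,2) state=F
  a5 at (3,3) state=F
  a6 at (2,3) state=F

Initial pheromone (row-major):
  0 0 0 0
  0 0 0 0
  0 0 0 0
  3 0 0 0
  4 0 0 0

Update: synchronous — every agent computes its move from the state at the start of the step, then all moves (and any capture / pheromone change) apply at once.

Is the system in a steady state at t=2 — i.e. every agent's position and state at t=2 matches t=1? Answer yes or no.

t=1: a0@(3,0) a1@(4,0) a2@(4,0) a3@(0,1) a4@(0,1) a5@(4,0) a6@(3,0) | pheromone: 0 4 0 0 / 0 0 0 0 / 0 0 0 0 / 6 0 0 0 / 9 0 0 0
t=2: a0@(4,0) a1@(4,0) a2@(4,0) a3@(4,0) a4@(4,0) a5@(4,0) a6@(4,0) | pheromone: 0 3 0 0 / 0 0 0 0 / 0 0 0 0 / 5 0 0 0 / 22 0 0 0

no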